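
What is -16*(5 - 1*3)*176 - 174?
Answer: -5806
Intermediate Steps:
-16*(5 - 1*3)*176 - 174 = -16*(5 - 3)*176 - 174 = -16*2*176 - 174 = -32*176 - 174 = -5632 - 174 = -5806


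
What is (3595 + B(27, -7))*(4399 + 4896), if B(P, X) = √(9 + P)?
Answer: 33471295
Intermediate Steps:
(3595 + B(27, -7))*(4399 + 4896) = (3595 + √(9 + 27))*(4399 + 4896) = (3595 + √36)*9295 = (3595 + 6)*9295 = 3601*9295 = 33471295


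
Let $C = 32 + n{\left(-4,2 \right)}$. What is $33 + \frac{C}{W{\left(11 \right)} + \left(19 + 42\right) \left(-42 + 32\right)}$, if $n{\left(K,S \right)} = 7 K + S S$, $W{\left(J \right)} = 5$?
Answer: $\frac{19957}{605} \approx 32.987$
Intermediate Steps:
$n{\left(K,S \right)} = S^{2} + 7 K$ ($n{\left(K,S \right)} = 7 K + S^{2} = S^{2} + 7 K$)
$C = 8$ ($C = 32 + \left(2^{2} + 7 \left(-4\right)\right) = 32 + \left(4 - 28\right) = 32 - 24 = 8$)
$33 + \frac{C}{W{\left(11 \right)} + \left(19 + 42\right) \left(-42 + 32\right)} = 33 + \frac{8}{5 + \left(19 + 42\right) \left(-42 + 32\right)} = 33 + \frac{8}{5 + 61 \left(-10\right)} = 33 + \frac{8}{5 - 610} = 33 + \frac{8}{-605} = 33 + 8 \left(- \frac{1}{605}\right) = 33 - \frac{8}{605} = \frac{19957}{605}$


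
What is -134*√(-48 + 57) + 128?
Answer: -274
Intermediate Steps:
-134*√(-48 + 57) + 128 = -134*√9 + 128 = -134*3 + 128 = -402 + 128 = -274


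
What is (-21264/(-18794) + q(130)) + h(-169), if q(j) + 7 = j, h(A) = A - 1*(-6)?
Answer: -365248/9397 ≈ -38.869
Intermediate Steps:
h(A) = 6 + A (h(A) = A + 6 = 6 + A)
q(j) = -7 + j
(-21264/(-18794) + q(130)) + h(-169) = (-21264/(-18794) + (-7 + 130)) + (6 - 169) = (-21264*(-1/18794) + 123) - 163 = (10632/9397 + 123) - 163 = 1166463/9397 - 163 = -365248/9397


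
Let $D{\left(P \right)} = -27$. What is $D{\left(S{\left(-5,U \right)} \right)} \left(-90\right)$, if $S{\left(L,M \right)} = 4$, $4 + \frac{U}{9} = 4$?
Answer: $2430$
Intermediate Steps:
$U = 0$ ($U = -36 + 9 \cdot 4 = -36 + 36 = 0$)
$D{\left(S{\left(-5,U \right)} \right)} \left(-90\right) = \left(-27\right) \left(-90\right) = 2430$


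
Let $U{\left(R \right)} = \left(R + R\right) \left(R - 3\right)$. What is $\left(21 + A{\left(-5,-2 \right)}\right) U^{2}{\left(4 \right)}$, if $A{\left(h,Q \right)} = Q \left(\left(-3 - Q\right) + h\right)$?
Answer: $2112$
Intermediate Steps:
$U{\left(R \right)} = 2 R \left(-3 + R\right)$
$A{\left(h,Q \right)} = Q \left(-3 + h - Q\right)$
$\left(21 + A{\left(-5,-2 \right)}\right) U^{2}{\left(4 \right)} = \left(21 - 2 \left(-3 - 5 - -2\right)\right) \left(2 \cdot 4 \left(-3 + 4\right)\right)^{2} = \left(21 - 2 \left(-3 - 5 + 2\right)\right) \left(2 \cdot 4 \cdot 1\right)^{2} = \left(21 - -12\right) 8^{2} = \left(21 + 12\right) 64 = 33 \cdot 64 = 2112$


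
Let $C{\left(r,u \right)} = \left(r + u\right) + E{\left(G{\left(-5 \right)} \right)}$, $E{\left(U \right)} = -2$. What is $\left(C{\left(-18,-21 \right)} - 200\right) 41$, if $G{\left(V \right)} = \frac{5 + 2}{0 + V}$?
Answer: $-9881$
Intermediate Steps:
$G{\left(V \right)} = \frac{7}{V}$
$C{\left(r,u \right)} = -2 + r + u$ ($C{\left(r,u \right)} = \left(r + u\right) - 2 = -2 + r + u$)
$\left(C{\left(-18,-21 \right)} - 200\right) 41 = \left(\left(-2 - 18 - 21\right) - 200\right) 41 = \left(-41 - 200\right) 41 = \left(-241\right) 41 = -9881$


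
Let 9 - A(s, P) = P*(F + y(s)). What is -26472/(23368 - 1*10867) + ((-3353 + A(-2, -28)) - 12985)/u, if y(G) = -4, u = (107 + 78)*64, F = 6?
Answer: -172285751/49337280 ≈ -3.4920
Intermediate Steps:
u = 11840 (u = 185*64 = 11840)
A(s, P) = 9 - 2*P (A(s, P) = 9 - P*(6 - 4) = 9 - P*2 = 9 - 2*P)
-26472/(23368 - 1*10867) + ((-3353 + A(-2, -28)) - 12985)/u = -26472/(23368 - 1*10867) + ((-3353 + (9 - 2*(-28))) - 12985)/11840 = -26472/(23368 - 10867) + ((-3353 + (9 + 56)) - 12985)*(1/11840) = -26472/12501 + ((-3353 + 65) - 12985)*(1/11840) = -26472*1/12501 + (-3288 - 12985)*(1/11840) = -8824/4167 - 16273*1/11840 = -8824/4167 - 16273/11840 = -172285751/49337280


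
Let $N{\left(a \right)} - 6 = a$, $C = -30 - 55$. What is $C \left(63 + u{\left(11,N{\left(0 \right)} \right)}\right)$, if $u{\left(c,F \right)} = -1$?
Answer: $-5270$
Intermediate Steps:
$C = -85$
$N{\left(a \right)} = 6 + a$
$C \left(63 + u{\left(11,N{\left(0 \right)} \right)}\right) = - 85 \left(63 - 1\right) = \left(-85\right) 62 = -5270$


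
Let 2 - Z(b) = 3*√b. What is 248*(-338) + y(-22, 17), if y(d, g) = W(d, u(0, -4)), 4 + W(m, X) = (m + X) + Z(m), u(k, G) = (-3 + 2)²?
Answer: -83847 - 3*I*√22 ≈ -83847.0 - 14.071*I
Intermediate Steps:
Z(b) = 2 - 3*√b
u(k, G) = 1 (u(k, G) = (-1)² = 1)
W(m, X) = -2 + X + m - 3*√m (W(m, X) = -4 + ((m + X) + (2 - 3*√m)) = -4 + ((X + m) + (2 - 3*√m)) = -4 + (2 + X + m - 3*√m) = -2 + X + m - 3*√m)
y(d, g) = -1 + d - 3*√d (y(d, g) = -2 + 1 + d - 3*√d = -1 + d - 3*√d)
248*(-338) + y(-22, 17) = 248*(-338) + (-1 - 22 - 3*I*√22) = -83824 + (-1 - 22 - 3*I*√22) = -83824 + (-23 - 3*I*√22) = -83847 - 3*I*√22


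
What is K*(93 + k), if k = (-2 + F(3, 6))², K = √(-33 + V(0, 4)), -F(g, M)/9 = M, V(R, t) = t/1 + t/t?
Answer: 6458*I*√7 ≈ 17086.0*I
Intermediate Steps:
V(R, t) = 1 + t (V(R, t) = t*1 + 1 = t + 1 = 1 + t)
F(g, M) = -9*M
K = 2*I*√7 (K = √(-33 + (1 + 4)) = √(-33 + 5) = √(-28) = 2*I*√7 ≈ 5.2915*I)
k = 3136 (k = (-2 - 9*6)² = (-2 - 54)² = (-56)² = 3136)
K*(93 + k) = (2*I*√7)*(93 + 3136) = (2*I*√7)*3229 = 6458*I*√7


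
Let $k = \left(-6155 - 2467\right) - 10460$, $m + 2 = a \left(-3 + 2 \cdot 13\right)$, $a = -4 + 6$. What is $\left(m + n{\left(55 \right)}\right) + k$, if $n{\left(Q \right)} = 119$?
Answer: $-18919$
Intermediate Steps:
$a = 2$
$m = 44$ ($m = -2 + 2 \left(-3 + 2 \cdot 13\right) = -2 + 2 \left(-3 + 26\right) = -2 + 2 \cdot 23 = -2 + 46 = 44$)
$k = -19082$ ($k = -8622 - 10460 = -19082$)
$\left(m + n{\left(55 \right)}\right) + k = \left(44 + 119\right) - 19082 = 163 - 19082 = -18919$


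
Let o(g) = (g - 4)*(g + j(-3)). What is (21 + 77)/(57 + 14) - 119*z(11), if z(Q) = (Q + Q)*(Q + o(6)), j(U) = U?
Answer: -3159828/71 ≈ -44505.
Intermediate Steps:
o(g) = (-4 + g)*(-3 + g) (o(g) = (g - 4)*(g - 3) = (-4 + g)*(-3 + g))
z(Q) = 2*Q*(6 + Q) (z(Q) = (Q + Q)*(Q + (12 + 6**2 - 7*6)) = (2*Q)*(Q + (12 + 36 - 42)) = (2*Q)*(Q + 6) = (2*Q)*(6 + Q) = 2*Q*(6 + Q))
(21 + 77)/(57 + 14) - 119*z(11) = (21 + 77)/(57 + 14) - 238*11*(6 + 11) = 98/71 - 238*11*17 = 98*(1/71) - 119*374 = 98/71 - 44506 = -3159828/71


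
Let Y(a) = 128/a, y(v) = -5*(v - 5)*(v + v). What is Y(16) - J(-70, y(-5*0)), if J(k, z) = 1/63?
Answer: 503/63 ≈ 7.9841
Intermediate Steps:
y(v) = -10*v*(-5 + v) (y(v) = -5*(-5 + v)*2*v = -10*v*(-5 + v))
J(k, z) = 1/63
Y(16) - J(-70, y(-5*0)) = 128/16 - 1*1/63 = 128*(1/16) - 1/63 = 8 - 1/63 = 503/63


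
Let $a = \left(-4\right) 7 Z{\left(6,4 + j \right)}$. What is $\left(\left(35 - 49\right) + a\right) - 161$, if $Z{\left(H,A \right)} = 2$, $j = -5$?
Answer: $-231$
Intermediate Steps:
$a = -56$ ($a = \left(-4\right) 7 \cdot 2 = \left(-28\right) 2 = -56$)
$\left(\left(35 - 49\right) + a\right) - 161 = \left(\left(35 - 49\right) - 56\right) - 161 = \left(-14 - 56\right) - 161 = -70 - 161 = -231$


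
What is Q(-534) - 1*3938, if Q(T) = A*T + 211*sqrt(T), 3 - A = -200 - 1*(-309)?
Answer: 52666 + 211*I*sqrt(534) ≈ 52666.0 + 4875.9*I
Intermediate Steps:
A = -106 (A = 3 - (-200 - 1*(-309)) = 3 - (-200 + 309) = 3 - 1*109 = 3 - 109 = -106)
Q(T) = -106*T + 211*sqrt(T)
Q(-534) - 1*3938 = (-106*(-534) + 211*sqrt(-534)) - 1*3938 = (56604 + 211*(I*sqrt(534))) - 3938 = (56604 + 211*I*sqrt(534)) - 3938 = 52666 + 211*I*sqrt(534)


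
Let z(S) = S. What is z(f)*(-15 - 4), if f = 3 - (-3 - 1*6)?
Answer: -228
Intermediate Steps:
f = 12 (f = 3 - (-3 - 6) = 3 - 1*(-9) = 3 + 9 = 12)
z(f)*(-15 - 4) = 12*(-15 - 4) = 12*(-19) = -228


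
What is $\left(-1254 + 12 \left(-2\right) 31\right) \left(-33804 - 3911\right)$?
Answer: $75354570$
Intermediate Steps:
$\left(-1254 + 12 \left(-2\right) 31\right) \left(-33804 - 3911\right) = \left(-1254 - 744\right) \left(-37715\right) = \left(-1998\right) \left(-37715\right) = 75354570$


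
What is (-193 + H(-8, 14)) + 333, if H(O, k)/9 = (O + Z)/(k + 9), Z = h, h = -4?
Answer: 3112/23 ≈ 135.30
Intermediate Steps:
Z = -4
H(O, k) = 9*(-4 + O)/(9 + k) (H(O, k) = 9*((O - 4)/(k + 9)) = 9*((-4 + O)/(9 + k)) = 9*(-4 + O)/(9 + k))
(-193 + H(-8, 14)) + 333 = (-193 + 9*(-4 - 8)/(9 + 14)) + 333 = (-193 + 9*(-12)/23) + 333 = (-193 + 9*(1/23)*(-12)) + 333 = (-193 - 108/23) + 333 = -4547/23 + 333 = 3112/23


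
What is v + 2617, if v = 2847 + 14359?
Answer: 19823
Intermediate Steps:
v = 17206
v + 2617 = 17206 + 2617 = 19823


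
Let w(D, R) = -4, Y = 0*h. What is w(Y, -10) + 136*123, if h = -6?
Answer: 16724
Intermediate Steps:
Y = 0 (Y = 0*(-6) = 0)
w(Y, -10) + 136*123 = -4 + 136*123 = -4 + 16728 = 16724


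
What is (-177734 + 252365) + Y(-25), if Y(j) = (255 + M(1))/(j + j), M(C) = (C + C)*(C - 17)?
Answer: 3731327/50 ≈ 74627.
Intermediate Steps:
M(C) = 2*C*(-17 + C) (M(C) = (2*C)*(-17 + C) = 2*C*(-17 + C))
Y(j) = 223/(2*j) (Y(j) = (255 + 2*1*(-17 + 1))/(j + j) = (255 + 2*1*(-16))/((2*j)) = (255 - 32)*(1/(2*j)) = 223*(1/(2*j)) = 223/(2*j))
(-177734 + 252365) + Y(-25) = (-177734 + 252365) + (223/2)/(-25) = 74631 + (223/2)*(-1/25) = 74631 - 223/50 = 3731327/50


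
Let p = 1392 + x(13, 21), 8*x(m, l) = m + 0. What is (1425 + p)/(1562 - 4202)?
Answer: -22549/21120 ≈ -1.0677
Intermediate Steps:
x(m, l) = m/8 (x(m, l) = (m + 0)/8 = m/8)
p = 11149/8 (p = 1392 + (⅛)*13 = 1392 + 13/8 = 11149/8 ≈ 1393.6)
(1425 + p)/(1562 - 4202) = (1425 + 11149/8)/(1562 - 4202) = (22549/8)/(-2640) = (22549/8)*(-1/2640) = -22549/21120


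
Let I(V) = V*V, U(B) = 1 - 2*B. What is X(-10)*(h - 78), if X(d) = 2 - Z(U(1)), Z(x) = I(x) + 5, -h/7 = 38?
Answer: 1376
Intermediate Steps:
h = -266 (h = -7*38 = -266)
I(V) = V**2
Z(x) = 5 + x**2 (Z(x) = x**2 + 5 = 5 + x**2)
X(d) = -4 (X(d) = 2 - (5 + (1 - 2*1)**2) = 2 - (5 + (1 - 2)**2) = 2 - (5 + (-1)**2) = 2 - (5 + 1) = 2 - 1*6 = 2 - 6 = -4)
X(-10)*(h - 78) = -4*(-266 - 78) = -4*(-344) = 1376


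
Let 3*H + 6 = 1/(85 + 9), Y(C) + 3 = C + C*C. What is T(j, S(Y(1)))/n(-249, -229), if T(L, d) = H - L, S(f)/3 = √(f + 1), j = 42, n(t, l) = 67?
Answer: -12407/18894 ≈ -0.65666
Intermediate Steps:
Y(C) = -3 + C + C² (Y(C) = -3 + (C + C*C) = -3 + (C + C²) = -3 + C + C²)
H = -563/282 (H = -2 + 1/(3*(85 + 9)) = -2 + (⅓)/94 = -2 + (⅓)*(1/94) = -2 + 1/282 = -563/282 ≈ -1.9965)
S(f) = 3*√(1 + f) (S(f) = 3*√(f + 1) = 3*√(1 + f))
T(L, d) = -563/282 - L
T(j, S(Y(1)))/n(-249, -229) = (-563/282 - 1*42)/67 = (-563/282 - 42)*(1/67) = -12407/282*1/67 = -12407/18894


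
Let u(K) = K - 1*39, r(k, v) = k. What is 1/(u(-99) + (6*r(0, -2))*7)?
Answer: -1/138 ≈ -0.0072464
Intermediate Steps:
u(K) = -39 + K (u(K) = K - 39 = -39 + K)
1/(u(-99) + (6*r(0, -2))*7) = 1/((-39 - 99) + (6*0)*7) = 1/(-138 + 0*7) = 1/(-138 + 0) = 1/(-138) = -1/138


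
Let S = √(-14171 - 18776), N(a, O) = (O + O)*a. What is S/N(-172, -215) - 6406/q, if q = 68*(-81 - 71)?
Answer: 3203/5168 + I*√32947/73960 ≈ 0.61978 + 0.0024542*I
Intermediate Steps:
q = -10336 (q = 68*(-152) = -10336)
N(a, O) = 2*O*a (N(a, O) = (2*O)*a = 2*O*a)
S = I*√32947 (S = √(-32947) = I*√32947 ≈ 181.51*I)
S/N(-172, -215) - 6406/q = (I*√32947)/((2*(-215)*(-172))) - 6406/(-10336) = (I*√32947)/73960 - 6406*(-1/10336) = (I*√32947)*(1/73960) + 3203/5168 = I*√32947/73960 + 3203/5168 = 3203/5168 + I*√32947/73960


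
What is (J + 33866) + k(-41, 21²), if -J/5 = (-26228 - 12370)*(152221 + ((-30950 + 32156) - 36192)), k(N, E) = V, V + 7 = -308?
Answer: 22625216201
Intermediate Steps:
V = -315 (V = -7 - 308 = -315)
k(N, E) = -315
J = 22625182650 (J = -5*(-26228 - 12370)*(152221 + ((-30950 + 32156) - 36192)) = -(-192990)*(152221 + (1206 - 36192)) = -(-192990)*(152221 - 34986) = -(-192990)*117235 = -5*(-4525036530) = 22625182650)
(J + 33866) + k(-41, 21²) = (22625182650 + 33866) - 315 = 22625216516 - 315 = 22625216201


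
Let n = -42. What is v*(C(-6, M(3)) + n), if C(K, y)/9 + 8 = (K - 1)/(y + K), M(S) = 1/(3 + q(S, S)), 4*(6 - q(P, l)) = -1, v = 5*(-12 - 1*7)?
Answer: 2139495/218 ≈ 9814.2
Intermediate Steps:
v = -95 (v = 5*(-12 - 7) = 5*(-19) = -95)
q(P, l) = 25/4 (q(P, l) = 6 - ¼*(-1) = 6 + ¼ = 25/4)
M(S) = 4/37 (M(S) = 1/(3 + 25/4) = 1/(37/4) = 1*(4/37) = 4/37)
C(K, y) = -72 + 9*(-1 + K)/(K + y) (C(K, y) = -72 + 9*((K - 1)/(y + K)) = -72 + 9*((-1 + K)/(K + y)) = -72 + 9*(-1 + K)/(K + y))
v*(C(-6, M(3)) + n) = -95*(9*(-1 - 8*4/37 - 7*(-6))/(-6 + 4/37) - 42) = -95*(9*(-1 - 32/37 + 42)/(-218/37) - 42) = -95*(9*(-37/218)*(1485/37) - 42) = -95*(-13365/218 - 42) = -95*(-22521/218) = 2139495/218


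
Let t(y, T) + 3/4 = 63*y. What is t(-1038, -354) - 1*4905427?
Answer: -19883287/4 ≈ -4.9708e+6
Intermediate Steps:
t(y, T) = -¾ + 63*y
t(-1038, -354) - 1*4905427 = (-¾ + 63*(-1038)) - 1*4905427 = (-¾ - 65394) - 4905427 = -261579/4 - 4905427 = -19883287/4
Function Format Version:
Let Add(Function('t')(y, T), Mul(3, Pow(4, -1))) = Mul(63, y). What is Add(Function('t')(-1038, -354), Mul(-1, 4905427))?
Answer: Rational(-19883287, 4) ≈ -4.9708e+6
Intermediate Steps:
Function('t')(y, T) = Add(Rational(-3, 4), Mul(63, y))
Add(Function('t')(-1038, -354), Mul(-1, 4905427)) = Add(Add(Rational(-3, 4), Mul(63, -1038)), Mul(-1, 4905427)) = Add(Add(Rational(-3, 4), -65394), -4905427) = Add(Rational(-261579, 4), -4905427) = Rational(-19883287, 4)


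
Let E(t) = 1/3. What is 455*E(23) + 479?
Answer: 1892/3 ≈ 630.67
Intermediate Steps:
E(t) = ⅓
455*E(23) + 479 = 455*(⅓) + 479 = 455/3 + 479 = 1892/3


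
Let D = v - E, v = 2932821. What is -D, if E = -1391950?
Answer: -4324771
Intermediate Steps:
D = 4324771 (D = 2932821 - 1*(-1391950) = 2932821 + 1391950 = 4324771)
-D = -1*4324771 = -4324771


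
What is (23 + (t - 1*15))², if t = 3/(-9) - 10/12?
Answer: 1681/36 ≈ 46.694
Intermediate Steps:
t = -7/6 (t = 3*(-⅑) - 10*1/12 = -⅓ - ⅚ = -7/6 ≈ -1.1667)
(23 + (t - 1*15))² = (23 + (-7/6 - 1*15))² = (23 + (-7/6 - 15))² = (23 - 97/6)² = (41/6)² = 1681/36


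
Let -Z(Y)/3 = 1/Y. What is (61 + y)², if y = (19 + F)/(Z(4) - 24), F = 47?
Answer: 30625/9 ≈ 3402.8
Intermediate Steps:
Z(Y) = -3/Y
y = -8/3 (y = (19 + 47)/(-3/4 - 24) = 66/(-3*¼ - 24) = 66/(-¾ - 24) = 66/(-99/4) = 66*(-4/99) = -8/3 ≈ -2.6667)
(61 + y)² = (61 - 8/3)² = (175/3)² = 30625/9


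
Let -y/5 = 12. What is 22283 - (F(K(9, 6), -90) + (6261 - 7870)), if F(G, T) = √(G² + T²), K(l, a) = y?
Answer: 23892 - 30*√13 ≈ 23784.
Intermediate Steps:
y = -60 (y = -5*12 = -60)
K(l, a) = -60
22283 - (F(K(9, 6), -90) + (6261 - 7870)) = 22283 - (√((-60)² + (-90)²) + (6261 - 7870)) = 22283 - (√(3600 + 8100) - 1609) = 22283 - (√11700 - 1609) = 22283 - (30*√13 - 1609) = 22283 - (-1609 + 30*√13) = 22283 + (1609 - 30*√13) = 23892 - 30*√13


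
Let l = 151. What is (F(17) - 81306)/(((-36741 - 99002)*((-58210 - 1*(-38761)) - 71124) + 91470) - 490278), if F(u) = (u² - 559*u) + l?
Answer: -30123/4098083977 ≈ -7.3505e-6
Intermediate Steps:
F(u) = 151 + u² - 559*u (F(u) = (u² - 559*u) + 151 = 151 + u² - 559*u)
(F(17) - 81306)/(((-36741 - 99002)*((-58210 - 1*(-38761)) - 71124) + 91470) - 490278) = ((151 + 17² - 559*17) - 81306)/(((-36741 - 99002)*((-58210 - 1*(-38761)) - 71124) + 91470) - 490278) = ((151 + 289 - 9503) - 81306)/((-135743*((-58210 + 38761) - 71124) + 91470) - 490278) = (-9063 - 81306)/((-135743*(-19449 - 71124) + 91470) - 490278) = -90369/((-135743*(-90573) + 91470) - 490278) = -90369/((12294650739 + 91470) - 490278) = -90369/(12294742209 - 490278) = -90369/12294251931 = -90369*1/12294251931 = -30123/4098083977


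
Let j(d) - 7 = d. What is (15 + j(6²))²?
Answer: 3364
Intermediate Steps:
j(d) = 7 + d
(15 + j(6²))² = (15 + (7 + 6²))² = (15 + (7 + 36))² = (15 + 43)² = 58² = 3364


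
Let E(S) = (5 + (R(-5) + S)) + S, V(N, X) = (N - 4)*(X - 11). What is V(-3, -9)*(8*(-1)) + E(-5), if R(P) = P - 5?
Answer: -1135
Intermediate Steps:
R(P) = -5 + P
V(N, X) = (-11 + X)*(-4 + N) (V(N, X) = (-4 + N)*(-11 + X) = (-11 + X)*(-4 + N))
E(S) = -5 + 2*S (E(S) = (5 + ((-5 - 5) + S)) + S = (5 + (-10 + S)) + S = (-5 + S) + S = -5 + 2*S)
V(-3, -9)*(8*(-1)) + E(-5) = (44 - 11*(-3) - 4*(-9) - 3*(-9))*(8*(-1)) + (-5 + 2*(-5)) = (44 + 33 + 36 + 27)*(-8) + (-5 - 10) = 140*(-8) - 15 = -1120 - 15 = -1135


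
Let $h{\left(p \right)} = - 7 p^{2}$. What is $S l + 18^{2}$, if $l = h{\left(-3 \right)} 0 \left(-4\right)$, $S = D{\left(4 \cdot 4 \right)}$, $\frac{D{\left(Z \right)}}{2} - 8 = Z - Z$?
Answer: $324$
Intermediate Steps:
$D{\left(Z \right)} = 16$ ($D{\left(Z \right)} = 16 + 2 \left(Z - Z\right) = 16 + 2 \cdot 0 = 16 + 0 = 16$)
$S = 16$
$l = 0$ ($l = - 7 \left(-3\right)^{2} \cdot 0 \left(-4\right) = \left(-7\right) 9 \cdot 0 = \left(-63\right) 0 = 0$)
$S l + 18^{2} = 16 \cdot 0 + 18^{2} = 0 + 324 = 324$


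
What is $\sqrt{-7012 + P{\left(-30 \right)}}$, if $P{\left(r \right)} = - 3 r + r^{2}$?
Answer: $i \sqrt{6022} \approx 77.602 i$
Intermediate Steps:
$P{\left(r \right)} = r^{2} - 3 r$
$\sqrt{-7012 + P{\left(-30 \right)}} = \sqrt{-7012 - 30 \left(-3 - 30\right)} = \sqrt{-7012 - -990} = \sqrt{-7012 + 990} = \sqrt{-6022} = i \sqrt{6022}$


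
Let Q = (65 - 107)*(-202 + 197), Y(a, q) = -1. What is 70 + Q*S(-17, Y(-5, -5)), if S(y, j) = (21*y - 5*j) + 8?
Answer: -72170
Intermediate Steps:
S(y, j) = 8 - 5*j + 21*y (S(y, j) = (-5*j + 21*y) + 8 = 8 - 5*j + 21*y)
Q = 210 (Q = -42*(-5) = 210)
70 + Q*S(-17, Y(-5, -5)) = 70 + 210*(8 - 5*(-1) + 21*(-17)) = 70 + 210*(8 + 5 - 357) = 70 + 210*(-344) = 70 - 72240 = -72170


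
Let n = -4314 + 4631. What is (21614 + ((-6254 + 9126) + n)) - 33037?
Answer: -8234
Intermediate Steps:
n = 317
(21614 + ((-6254 + 9126) + n)) - 33037 = (21614 + ((-6254 + 9126) + 317)) - 33037 = (21614 + (2872 + 317)) - 33037 = (21614 + 3189) - 33037 = 24803 - 33037 = -8234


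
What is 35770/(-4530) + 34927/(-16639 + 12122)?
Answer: -31979240/2046201 ≈ -15.629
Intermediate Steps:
35770/(-4530) + 34927/(-16639 + 12122) = 35770*(-1/4530) + 34927/(-4517) = -3577/453 + 34927*(-1/4517) = -3577/453 - 34927/4517 = -31979240/2046201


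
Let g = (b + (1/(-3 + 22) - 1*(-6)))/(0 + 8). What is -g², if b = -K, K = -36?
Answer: -638401/23104 ≈ -27.632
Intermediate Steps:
b = 36 (b = -1*(-36) = 36)
g = 799/152 (g = (36 + (1/(-3 + 22) - 1*(-6)))/(0 + 8) = (36 + (1/19 + 6))/8 = (36 + (1/19 + 6))*(⅛) = (36 + 115/19)*(⅛) = (799/19)*(⅛) = 799/152 ≈ 5.2566)
-g² = -(799/152)² = -1*638401/23104 = -638401/23104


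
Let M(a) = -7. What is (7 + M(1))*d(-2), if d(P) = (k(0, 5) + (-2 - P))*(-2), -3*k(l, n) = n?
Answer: 0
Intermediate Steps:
k(l, n) = -n/3
d(P) = 22/3 + 2*P (d(P) = (-1/3*5 + (-2 - P))*(-2) = (-5/3 + (-2 - P))*(-2) = (-11/3 - P)*(-2) = 22/3 + 2*P)
(7 + M(1))*d(-2) = (7 - 7)*(22/3 + 2*(-2)) = 0*(22/3 - 4) = 0*(10/3) = 0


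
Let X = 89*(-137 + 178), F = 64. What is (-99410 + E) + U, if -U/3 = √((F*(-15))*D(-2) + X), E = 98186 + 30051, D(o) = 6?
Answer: 28827 - 3*I*√2111 ≈ 28827.0 - 137.84*I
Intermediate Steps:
E = 128237
X = 3649 (X = 89*41 = 3649)
U = -3*I*√2111 (U = -3*√((64*(-15))*6 + 3649) = -3*√(-960*6 + 3649) = -3*√(-5760 + 3649) = -3*I*√2111 ≈ -137.84*I)
(-99410 + E) + U = (-99410 + 128237) - 3*I*√2111 = 28827 - 3*I*√2111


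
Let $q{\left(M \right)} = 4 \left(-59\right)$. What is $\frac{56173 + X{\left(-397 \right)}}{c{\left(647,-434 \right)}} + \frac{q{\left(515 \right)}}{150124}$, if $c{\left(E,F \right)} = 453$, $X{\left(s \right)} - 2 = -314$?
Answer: $\frac{2096492464}{17001543} \approx 123.31$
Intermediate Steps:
$X{\left(s \right)} = -312$ ($X{\left(s \right)} = 2 - 314 = -312$)
$q{\left(M \right)} = -236$
$\frac{56173 + X{\left(-397 \right)}}{c{\left(647,-434 \right)}} + \frac{q{\left(515 \right)}}{150124} = \frac{56173 - 312}{453} - \frac{236}{150124} = 55861 \cdot \frac{1}{453} - \frac{59}{37531} = \frac{55861}{453} - \frac{59}{37531} = \frac{2096492464}{17001543}$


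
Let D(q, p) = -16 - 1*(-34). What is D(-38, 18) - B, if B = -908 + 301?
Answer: 625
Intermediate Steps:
D(q, p) = 18 (D(q, p) = -16 + 34 = 18)
B = -607
D(-38, 18) - B = 18 - 1*(-607) = 18 + 607 = 625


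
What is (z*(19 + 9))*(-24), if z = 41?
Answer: -27552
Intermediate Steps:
(z*(19 + 9))*(-24) = (41*(19 + 9))*(-24) = (41*28)*(-24) = 1148*(-24) = -27552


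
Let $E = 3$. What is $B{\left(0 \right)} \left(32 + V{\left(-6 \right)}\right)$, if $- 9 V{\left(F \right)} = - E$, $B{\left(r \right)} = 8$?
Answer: $\frac{776}{3} \approx 258.67$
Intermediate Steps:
$V{\left(F \right)} = \frac{1}{3}$ ($V{\left(F \right)} = - \frac{\left(-1\right) 3}{9} = \left(- \frac{1}{9}\right) \left(-3\right) = \frac{1}{3}$)
$B{\left(0 \right)} \left(32 + V{\left(-6 \right)}\right) = 8 \left(32 + \frac{1}{3}\right) = 8 \cdot \frac{97}{3} = \frac{776}{3}$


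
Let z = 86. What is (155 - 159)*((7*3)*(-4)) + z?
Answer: 422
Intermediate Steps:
(155 - 159)*((7*3)*(-4)) + z = (155 - 159)*((7*3)*(-4)) + 86 = -84*(-4) + 86 = -4*(-84) + 86 = 336 + 86 = 422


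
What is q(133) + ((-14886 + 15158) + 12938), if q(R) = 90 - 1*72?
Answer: 13228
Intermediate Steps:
q(R) = 18 (q(R) = 90 - 72 = 18)
q(133) + ((-14886 + 15158) + 12938) = 18 + ((-14886 + 15158) + 12938) = 18 + (272 + 12938) = 18 + 13210 = 13228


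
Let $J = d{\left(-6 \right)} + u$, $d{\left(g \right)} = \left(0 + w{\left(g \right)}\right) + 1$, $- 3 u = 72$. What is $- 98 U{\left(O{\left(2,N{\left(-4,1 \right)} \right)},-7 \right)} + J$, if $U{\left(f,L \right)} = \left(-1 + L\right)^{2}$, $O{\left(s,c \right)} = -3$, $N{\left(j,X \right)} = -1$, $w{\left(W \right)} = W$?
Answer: $-6301$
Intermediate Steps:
$u = -24$ ($u = \left(- \frac{1}{3}\right) 72 = -24$)
$d{\left(g \right)} = 1 + g$ ($d{\left(g \right)} = \left(0 + g\right) + 1 = g + 1 = 1 + g$)
$J = -29$ ($J = \left(1 - 6\right) - 24 = -5 - 24 = -29$)
$- 98 U{\left(O{\left(2,N{\left(-4,1 \right)} \right)},-7 \right)} + J = - 98 \left(-1 - 7\right)^{2} - 29 = - 98 \left(-8\right)^{2} - 29 = \left(-98\right) 64 - 29 = -6272 - 29 = -6301$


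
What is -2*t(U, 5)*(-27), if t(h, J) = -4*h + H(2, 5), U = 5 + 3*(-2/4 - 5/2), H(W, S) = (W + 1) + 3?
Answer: 1188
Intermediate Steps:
H(W, S) = 4 + W (H(W, S) = (1 + W) + 3 = 4 + W)
U = -4 (U = 5 + 3*(-2*¼ - 5*½) = 5 + 3*(-½ - 5/2) = 5 + 3*(-3) = 5 - 9 = -4)
t(h, J) = 6 - 4*h (t(h, J) = -4*h + (4 + 2) = -4*h + 6 = 6 - 4*h)
-2*t(U, 5)*(-27) = -2*(6 - 4*(-4))*(-27) = -2*(6 + 16)*(-27) = -2*22*(-27) = -44*(-27) = 1188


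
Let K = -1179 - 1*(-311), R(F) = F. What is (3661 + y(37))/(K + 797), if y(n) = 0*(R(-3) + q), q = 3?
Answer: -3661/71 ≈ -51.563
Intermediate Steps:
K = -868 (K = -1179 + 311 = -868)
y(n) = 0 (y(n) = 0*(-3 + 3) = 0*0 = 0)
(3661 + y(37))/(K + 797) = (3661 + 0)/(-868 + 797) = 3661/(-71) = 3661*(-1/71) = -3661/71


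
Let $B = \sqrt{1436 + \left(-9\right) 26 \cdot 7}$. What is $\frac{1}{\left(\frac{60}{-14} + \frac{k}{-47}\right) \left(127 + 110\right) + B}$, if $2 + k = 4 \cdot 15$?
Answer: $- \frac{70799484}{92629569173} - \frac{108241 i \sqrt{202}}{185259138346} \approx -0.00076433 - 8.304 \cdot 10^{-6} i$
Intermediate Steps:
$k = 58$ ($k = -2 + 4 \cdot 15 = -2 + 60 = 58$)
$B = i \sqrt{202}$ ($B = \sqrt{1436 - 1638} = \sqrt{-202} = i \sqrt{202} \approx 14.213 i$)
$\frac{1}{\left(\frac{60}{-14} + \frac{k}{-47}\right) \left(127 + 110\right) + B} = \frac{1}{\left(\frac{60}{-14} + \frac{58}{-47}\right) \left(127 + 110\right) + i \sqrt{202}} = \frac{1}{\left(60 \left(- \frac{1}{14}\right) + 58 \left(- \frac{1}{47}\right)\right) 237 + i \sqrt{202}} = \frac{1}{\left(- \frac{30}{7} - \frac{58}{47}\right) 237 + i \sqrt{202}} = \frac{1}{\left(- \frac{1816}{329}\right) 237 + i \sqrt{202}} = \frac{1}{- \frac{430392}{329} + i \sqrt{202}}$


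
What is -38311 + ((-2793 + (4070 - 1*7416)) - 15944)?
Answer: -60394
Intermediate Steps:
-38311 + ((-2793 + (4070 - 1*7416)) - 15944) = -38311 + ((-2793 + (4070 - 7416)) - 15944) = -38311 + ((-2793 - 3346) - 15944) = -38311 + (-6139 - 15944) = -38311 - 22083 = -60394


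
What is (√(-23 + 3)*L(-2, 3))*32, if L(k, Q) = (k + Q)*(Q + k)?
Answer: 64*I*√5 ≈ 143.11*I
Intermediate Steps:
L(k, Q) = (Q + k)² (L(k, Q) = (Q + k)*(Q + k) = (Q + k)²)
(√(-23 + 3)*L(-2, 3))*32 = (√(-23 + 3)*(3 - 2)²)*32 = (√(-20)*1²)*32 = ((2*I*√5)*1)*32 = (2*I*√5)*32 = 64*I*√5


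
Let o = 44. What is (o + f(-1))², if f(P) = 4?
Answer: 2304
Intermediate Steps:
(o + f(-1))² = (44 + 4)² = 48² = 2304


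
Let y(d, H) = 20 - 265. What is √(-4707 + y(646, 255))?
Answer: 2*I*√1238 ≈ 70.37*I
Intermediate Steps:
y(d, H) = -245
√(-4707 + y(646, 255)) = √(-4707 - 245) = √(-4952) = 2*I*√1238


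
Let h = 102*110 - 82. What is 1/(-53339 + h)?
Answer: -1/42201 ≈ -2.3696e-5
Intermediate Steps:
h = 11138 (h = 11220 - 82 = 11138)
1/(-53339 + h) = 1/(-53339 + 11138) = 1/(-42201) = -1/42201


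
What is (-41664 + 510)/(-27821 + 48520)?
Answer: -41154/20699 ≈ -1.9882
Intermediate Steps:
(-41664 + 510)/(-27821 + 48520) = -41154/20699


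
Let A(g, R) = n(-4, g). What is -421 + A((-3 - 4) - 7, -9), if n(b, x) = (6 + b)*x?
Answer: -449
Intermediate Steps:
n(b, x) = x*(6 + b)
A(g, R) = 2*g (A(g, R) = g*(6 - 4) = g*2 = 2*g)
-421 + A((-3 - 4) - 7, -9) = -421 + 2*((-3 - 4) - 7) = -421 + 2*(-7 - 7) = -421 + 2*(-14) = -421 - 28 = -449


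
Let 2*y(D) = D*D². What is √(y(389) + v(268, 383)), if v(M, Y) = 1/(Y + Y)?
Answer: √4317341040062/383 ≈ 5425.1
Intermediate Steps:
y(D) = D³/2 (y(D) = (D*D²)/2 = D³/2)
v(M, Y) = 1/(2*Y)
√(y(389) + v(268, 383)) = √((½)*389³ + (½)/383) = √((½)*58863869 + (½)*(1/383)) = √(58863869/2 + 1/766) = √(11272430914/383) = √4317341040062/383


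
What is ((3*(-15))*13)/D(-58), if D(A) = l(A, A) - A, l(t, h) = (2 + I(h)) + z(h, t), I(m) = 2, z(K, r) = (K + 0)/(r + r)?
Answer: -234/25 ≈ -9.3600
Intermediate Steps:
z(K, r) = K/(2*r) (z(K, r) = K/((2*r)) = K*(1/(2*r)) = K/(2*r))
l(t, h) = 4 + h/(2*t) (l(t, h) = (2 + 2) + h/(2*t) = 4 + h/(2*t))
D(A) = 9/2 - A (D(A) = (4 + A/(2*A)) - A = (4 + ½) - A = 9/2 - A)
((3*(-15))*13)/D(-58) = ((3*(-15))*13)/(9/2 - 1*(-58)) = (-45*13)/(9/2 + 58) = -585/125/2 = -585*2/125 = -234/25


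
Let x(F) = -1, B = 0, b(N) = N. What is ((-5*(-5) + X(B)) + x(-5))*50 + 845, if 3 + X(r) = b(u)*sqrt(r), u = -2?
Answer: 1895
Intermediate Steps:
X(r) = -3 - 2*sqrt(r)
((-5*(-5) + X(B)) + x(-5))*50 + 845 = ((-5*(-5) + (-3 - 2*sqrt(0))) - 1)*50 + 845 = ((25 + (-3 - 2*0)) - 1)*50 + 845 = ((25 + (-3 + 0)) - 1)*50 + 845 = ((25 - 3) - 1)*50 + 845 = (22 - 1)*50 + 845 = 21*50 + 845 = 1050 + 845 = 1895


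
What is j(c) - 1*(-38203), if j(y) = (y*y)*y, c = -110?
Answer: -1292797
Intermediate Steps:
j(y) = y³ (j(y) = y²*y = y³)
j(c) - 1*(-38203) = (-110)³ - 1*(-38203) = -1331000 + 38203 = -1292797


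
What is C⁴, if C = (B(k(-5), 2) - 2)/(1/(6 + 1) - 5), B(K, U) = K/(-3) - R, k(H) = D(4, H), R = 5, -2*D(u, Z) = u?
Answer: 312900721/108243216 ≈ 2.8907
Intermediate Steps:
D(u, Z) = -u/2
k(H) = -2 (k(H) = -½*4 = -2)
B(K, U) = -5 - K/3 (B(K, U) = K/(-3) - 1*5 = K*(-⅓) - 5 = -K/3 - 5 = -5 - K/3)
C = 133/102 (C = ((-5 - ⅓*(-2)) - 2)/(1/(6 + 1) - 5) = ((-5 + ⅔) - 2)/(1/7 - 5) = (-13/3 - 2)/(⅐ - 5) = -19/(3*(-34/7)) = -19/3*(-7/34) = 133/102 ≈ 1.3039)
C⁴ = (133/102)⁴ = 312900721/108243216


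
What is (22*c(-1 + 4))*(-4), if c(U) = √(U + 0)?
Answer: -88*√3 ≈ -152.42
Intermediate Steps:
c(U) = √U
(22*c(-1 + 4))*(-4) = (22*√(-1 + 4))*(-4) = (22*√3)*(-4) = -88*√3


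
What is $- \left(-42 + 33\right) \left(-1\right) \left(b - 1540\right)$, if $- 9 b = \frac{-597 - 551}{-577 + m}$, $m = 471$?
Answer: $\frac{735154}{53} \approx 13871.0$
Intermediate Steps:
$b = - \frac{574}{477}$ ($b = - \frac{\left(-597 - 551\right) \frac{1}{-577 + 471}}{9} = - \frac{\left(-1148\right) \frac{1}{-106}}{9} = - \frac{\left(-1148\right) \left(- \frac{1}{106}\right)}{9} = \left(- \frac{1}{9}\right) \frac{574}{53} = - \frac{574}{477} \approx -1.2034$)
$- \left(-42 + 33\right) \left(-1\right) \left(b - 1540\right) = - \left(-42 + 33\right) \left(-1\right) \left(- \frac{574}{477} - 1540\right) = - \frac{\left(-9\right) \left(-1\right) \left(-735154\right)}{477} = - \frac{9 \left(-735154\right)}{477} = \left(-1\right) \left(- \frac{735154}{53}\right) = \frac{735154}{53}$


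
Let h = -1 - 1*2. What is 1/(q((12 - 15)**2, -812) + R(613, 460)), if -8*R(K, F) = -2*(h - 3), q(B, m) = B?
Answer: 2/15 ≈ 0.13333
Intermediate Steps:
h = -3 (h = -1 - 2 = -3)
R(K, F) = -3/2 (R(K, F) = -(-1)*(-3 - 3)/4 = -(-1)*(-6)/4 = -1/8*12 = -3/2)
1/(q((12 - 15)**2, -812) + R(613, 460)) = 1/((12 - 15)**2 - 3/2) = 1/((-3)**2 - 3/2) = 1/(9 - 3/2) = 1/(15/2) = 2/15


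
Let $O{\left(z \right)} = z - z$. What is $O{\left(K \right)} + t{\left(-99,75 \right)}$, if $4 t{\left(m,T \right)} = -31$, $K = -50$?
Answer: $- \frac{31}{4} \approx -7.75$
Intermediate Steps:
$t{\left(m,T \right)} = - \frac{31}{4}$ ($t{\left(m,T \right)} = \frac{1}{4} \left(-31\right) = - \frac{31}{4}$)
$O{\left(z \right)} = 0$
$O{\left(K \right)} + t{\left(-99,75 \right)} = 0 - \frac{31}{4} = - \frac{31}{4}$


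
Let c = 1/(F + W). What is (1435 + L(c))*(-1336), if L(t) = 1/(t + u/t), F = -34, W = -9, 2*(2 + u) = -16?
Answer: -35446428688/18489 ≈ -1.9172e+6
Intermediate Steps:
u = -10 (u = -2 + (½)*(-16) = -2 - 8 = -10)
c = -1/43 (c = 1/(-34 - 9) = 1/(-43) = -1/43 ≈ -0.023256)
L(t) = 1/(t - 10/t)
(1435 + L(c))*(-1336) = (1435 - 1/(43*(-10 + (-1/43)²)))*(-1336) = (1435 - 1/(43*(-10 + 1/1849)))*(-1336) = (1435 - 1/(43*(-18489/1849)))*(-1336) = (1435 - 1/43*(-1849/18489))*(-1336) = (1435 + 43/18489)*(-1336) = (26531758/18489)*(-1336) = -35446428688/18489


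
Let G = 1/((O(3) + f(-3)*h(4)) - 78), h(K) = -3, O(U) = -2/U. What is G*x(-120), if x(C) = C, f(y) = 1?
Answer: 72/49 ≈ 1.4694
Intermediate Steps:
G = -3/245 (G = 1/((-2/3 + 1*(-3)) - 78) = 1/((-2*⅓ - 3) - 78) = 1/((-⅔ - 3) - 78) = 1/(-11/3 - 78) = 1/(-245/3) = -3/245 ≈ -0.012245)
G*x(-120) = -3/245*(-120) = 72/49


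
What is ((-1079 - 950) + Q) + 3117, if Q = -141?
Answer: 947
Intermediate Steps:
((-1079 - 950) + Q) + 3117 = ((-1079 - 950) - 141) + 3117 = (-2029 - 141) + 3117 = -2170 + 3117 = 947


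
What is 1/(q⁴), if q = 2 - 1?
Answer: 1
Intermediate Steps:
q = 1
1/(q⁴) = 1/(1⁴) = 1/1 = 1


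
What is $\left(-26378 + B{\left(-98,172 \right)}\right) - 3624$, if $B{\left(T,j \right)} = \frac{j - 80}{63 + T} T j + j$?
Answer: $\frac{72386}{5} \approx 14477.0$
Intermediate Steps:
$B{\left(T,j \right)} = j + \frac{T j \left(-80 + j\right)}{63 + T}$ ($B{\left(T,j \right)} = \frac{-80 + j}{63 + T} T j + j = \frac{T \left(-80 + j\right)}{63 + T} j + j = \frac{T j \left(-80 + j\right)}{63 + T} + j = j + \frac{T j \left(-80 + j\right)}{63 + T}$)
$\left(-26378 + B{\left(-98,172 \right)}\right) - 3624 = \left(-26378 + \frac{172 \left(63 - -7742 - 16856\right)}{63 - 98}\right) - 3624 = \left(-26378 + \frac{172 \left(63 + 7742 - 16856\right)}{-35}\right) - 3624 = \left(-26378 + 172 \left(- \frac{1}{35}\right) \left(-9051\right)\right) - 3624 = \left(-26378 + \frac{222396}{5}\right) - 3624 = \frac{90506}{5} - 3624 = \frac{72386}{5}$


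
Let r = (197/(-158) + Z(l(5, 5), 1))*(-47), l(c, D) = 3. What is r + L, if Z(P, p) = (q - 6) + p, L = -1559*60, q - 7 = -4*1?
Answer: -14755209/158 ≈ -93387.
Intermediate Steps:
q = 3 (q = 7 - 4*1 = 7 - 4 = 3)
L = -93540
Z(P, p) = -3 + p (Z(P, p) = (3 - 6) + p = -3 + p)
r = 24111/158 (r = (197/(-158) + (-3 + 1))*(-47) = (197*(-1/158) - 2)*(-47) = (-197/158 - 2)*(-47) = -513/158*(-47) = 24111/158 ≈ 152.60)
r + L = 24111/158 - 93540 = -14755209/158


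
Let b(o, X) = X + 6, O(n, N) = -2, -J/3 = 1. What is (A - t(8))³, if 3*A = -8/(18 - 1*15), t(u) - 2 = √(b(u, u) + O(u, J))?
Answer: -93392/729 - 2000*√3/27 ≈ -256.41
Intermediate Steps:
J = -3 (J = -3*1 = -3)
b(o, X) = 6 + X
t(u) = 2 + √(4 + u) (t(u) = 2 + √((6 + u) - 2) = 2 + √(4 + u))
A = -8/9 (A = (-8/(18 - 1*15))/3 = (-8/(18 - 15))/3 = (-8/3)/3 = (-8*⅓)/3 = (⅓)*(-8/3) = -8/9 ≈ -0.88889)
(A - t(8))³ = (-8/9 - (2 + √(4 + 8)))³ = (-8/9 - (2 + √12))³ = (-8/9 - (2 + 2*√3))³ = (-8/9 + (-2 - 2*√3))³ = (-26/9 - 2*√3)³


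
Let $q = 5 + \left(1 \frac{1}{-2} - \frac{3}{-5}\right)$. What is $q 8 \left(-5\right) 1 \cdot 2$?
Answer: $-408$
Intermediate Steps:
$q = \frac{51}{10}$ ($q = 5 + \left(1 \left(- \frac{1}{2}\right) - - \frac{3}{5}\right) = 5 + \left(- \frac{1}{2} + \frac{3}{5}\right) = 5 + \frac{1}{10} = \frac{51}{10} \approx 5.1$)
$q 8 \left(-5\right) 1 \cdot 2 = \frac{51}{10} \cdot 8 \left(-5\right) 1 \cdot 2 = \frac{204 \left(\left(-5\right) 2\right)}{5} = \frac{204}{5} \left(-10\right) = -408$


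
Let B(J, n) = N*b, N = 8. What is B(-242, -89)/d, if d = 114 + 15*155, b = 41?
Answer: 328/2439 ≈ 0.13448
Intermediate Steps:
d = 2439 (d = 114 + 2325 = 2439)
B(J, n) = 328 (B(J, n) = 8*41 = 328)
B(-242, -89)/d = 328/2439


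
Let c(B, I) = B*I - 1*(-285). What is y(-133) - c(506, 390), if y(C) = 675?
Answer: -196950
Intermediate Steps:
c(B, I) = 285 + B*I (c(B, I) = B*I + 285 = 285 + B*I)
y(-133) - c(506, 390) = 675 - (285 + 506*390) = 675 - (285 + 197340) = 675 - 1*197625 = 675 - 197625 = -196950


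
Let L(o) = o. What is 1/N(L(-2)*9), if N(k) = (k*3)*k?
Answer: 1/972 ≈ 0.0010288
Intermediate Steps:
N(k) = 3*k² (N(k) = (3*k)*k = 3*k²)
1/N(L(-2)*9) = 1/(3*(-2*9)²) = 1/(3*(-18)²) = 1/(3*324) = 1/972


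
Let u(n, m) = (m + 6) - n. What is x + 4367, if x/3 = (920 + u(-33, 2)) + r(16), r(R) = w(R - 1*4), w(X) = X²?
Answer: 7682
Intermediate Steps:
u(n, m) = 6 + m - n (u(n, m) = (6 + m) - n = 6 + m - n)
r(R) = (-4 + R)² (r(R) = (R - 1*4)² = (R - 4)² = (-4 + R)²)
x = 3315 (x = 3*((920 + (6 + 2 - 1*(-33))) + (-4 + 16)²) = 3*((920 + (6 + 2 + 33)) + 12²) = 3*((920 + 41) + 144) = 3*(961 + 144) = 3*1105 = 3315)
x + 4367 = 3315 + 4367 = 7682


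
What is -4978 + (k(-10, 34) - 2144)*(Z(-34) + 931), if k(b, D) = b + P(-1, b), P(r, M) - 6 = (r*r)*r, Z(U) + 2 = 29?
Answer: -2063720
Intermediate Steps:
Z(U) = 27 (Z(U) = -2 + 29 = 27)
P(r, M) = 6 + r**3 (P(r, M) = 6 + (r*r)*r = 6 + r**2*r = 6 + r**3)
k(b, D) = 5 + b (k(b, D) = b + (6 + (-1)**3) = b + (6 - 1) = b + 5 = 5 + b)
-4978 + (k(-10, 34) - 2144)*(Z(-34) + 931) = -4978 + ((5 - 10) - 2144)*(27 + 931) = -4978 + (-5 - 2144)*958 = -4978 - 2149*958 = -4978 - 2058742 = -2063720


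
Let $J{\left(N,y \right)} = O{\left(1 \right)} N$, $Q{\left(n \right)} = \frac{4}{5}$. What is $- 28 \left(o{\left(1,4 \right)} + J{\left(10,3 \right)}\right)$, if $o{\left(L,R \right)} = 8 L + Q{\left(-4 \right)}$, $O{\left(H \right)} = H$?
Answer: $- \frac{2632}{5} \approx -526.4$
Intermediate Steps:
$Q{\left(n \right)} = \frac{4}{5}$ ($Q{\left(n \right)} = 4 \cdot \frac{1}{5} = \frac{4}{5}$)
$J{\left(N,y \right)} = N$ ($J{\left(N,y \right)} = 1 N = N$)
$o{\left(L,R \right)} = \frac{4}{5} + 8 L$ ($o{\left(L,R \right)} = 8 L + \frac{4}{5} = \frac{4}{5} + 8 L$)
$- 28 \left(o{\left(1,4 \right)} + J{\left(10,3 \right)}\right) = - 28 \left(\left(\frac{4}{5} + 8 \cdot 1\right) + 10\right) = - 28 \left(\left(\frac{4}{5} + 8\right) + 10\right) = - 28 \left(\frac{44}{5} + 10\right) = \left(-28\right) \frac{94}{5} = - \frac{2632}{5}$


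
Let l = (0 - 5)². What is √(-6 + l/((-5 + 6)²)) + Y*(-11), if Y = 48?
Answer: -528 + √19 ≈ -523.64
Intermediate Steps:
l = 25 (l = (-5)² = 25)
√(-6 + l/((-5 + 6)²)) + Y*(-11) = √(-6 + 25/((-5 + 6)²)) + 48*(-11) = √(-6 + 25/(1²)) - 528 = √(-6 + 25/1) - 528 = √(-6 + 25*1) - 528 = √(-6 + 25) - 528 = √19 - 528 = -528 + √19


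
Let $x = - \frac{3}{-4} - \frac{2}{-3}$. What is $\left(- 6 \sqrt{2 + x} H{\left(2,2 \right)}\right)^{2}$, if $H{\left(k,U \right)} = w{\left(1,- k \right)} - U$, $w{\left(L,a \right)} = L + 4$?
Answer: $1107$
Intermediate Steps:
$x = \frac{17}{12}$ ($x = \left(-3\right) \left(- \frac{1}{4}\right) - - \frac{2}{3} = \frac{3}{4} + \frac{2}{3} = \frac{17}{12} \approx 1.4167$)
$w{\left(L,a \right)} = 4 + L$
$H{\left(k,U \right)} = 5 - U$ ($H{\left(k,U \right)} = \left(4 + 1\right) - U = 5 - U$)
$\left(- 6 \sqrt{2 + x} H{\left(2,2 \right)}\right)^{2} = \left(- 6 \sqrt{2 + \frac{17}{12}} \left(5 - 2\right)\right)^{2} = \left(- 6 \sqrt{\frac{41}{12}} \left(5 - 2\right)\right)^{2} = \left(- 6 \frac{\sqrt{123}}{6} \cdot 3\right)^{2} = \left(- \sqrt{123} \cdot 3\right)^{2} = \left(- 3 \sqrt{123}\right)^{2} = 1107$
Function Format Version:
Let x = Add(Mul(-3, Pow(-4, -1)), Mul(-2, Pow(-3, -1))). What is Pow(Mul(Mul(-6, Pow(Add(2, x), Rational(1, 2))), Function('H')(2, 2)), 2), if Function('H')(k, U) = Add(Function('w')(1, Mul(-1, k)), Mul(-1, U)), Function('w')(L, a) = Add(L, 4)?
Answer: 1107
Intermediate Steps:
x = Rational(17, 12) (x = Add(Mul(-3, Rational(-1, 4)), Mul(-2, Rational(-1, 3))) = Add(Rational(3, 4), Rational(2, 3)) = Rational(17, 12) ≈ 1.4167)
Function('w')(L, a) = Add(4, L)
Function('H')(k, U) = Add(5, Mul(-1, U)) (Function('H')(k, U) = Add(Add(4, 1), Mul(-1, U)) = Add(5, Mul(-1, U)))
Pow(Mul(Mul(-6, Pow(Add(2, x), Rational(1, 2))), Function('H')(2, 2)), 2) = Pow(Mul(Mul(-6, Pow(Add(2, Rational(17, 12)), Rational(1, 2))), Add(5, Mul(-1, 2))), 2) = Pow(Mul(Mul(-6, Pow(Rational(41, 12), Rational(1, 2))), Add(5, -2)), 2) = Pow(Mul(Mul(-6, Mul(Rational(1, 6), Pow(123, Rational(1, 2)))), 3), 2) = Pow(Mul(Mul(-1, Pow(123, Rational(1, 2))), 3), 2) = Pow(Mul(-3, Pow(123, Rational(1, 2))), 2) = 1107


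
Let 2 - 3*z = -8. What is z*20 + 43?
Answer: 329/3 ≈ 109.67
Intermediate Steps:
z = 10/3 (z = ⅔ - ⅓*(-8) = ⅔ + 8/3 = 10/3 ≈ 3.3333)
z*20 + 43 = (10/3)*20 + 43 = 200/3 + 43 = 329/3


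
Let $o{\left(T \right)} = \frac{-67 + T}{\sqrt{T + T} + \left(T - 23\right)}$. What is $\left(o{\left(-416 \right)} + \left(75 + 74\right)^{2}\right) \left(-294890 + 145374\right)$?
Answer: $- \frac{642512443920040}{193553} - \frac{577729824 i \sqrt{13}}{193553} \approx -3.3196 \cdot 10^{9} - 10762.0 i$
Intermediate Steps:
$o{\left(T \right)} = \frac{-67 + T}{-23 + T + \sqrt{2} \sqrt{T}}$ ($o{\left(T \right)} = \frac{-67 + T}{\sqrt{2 T} + \left(T - 23\right)} = \frac{-67 + T}{\sqrt{2} \sqrt{T} + \left(-23 + T\right)} = \frac{-67 + T}{-23 + T + \sqrt{2} \sqrt{T}}$)
$\left(o{\left(-416 \right)} + \left(75 + 74\right)^{2}\right) \left(-294890 + 145374\right) = \left(\frac{-67 - 416}{-23 - 416 + \sqrt{2} \sqrt{-416}} + \left(75 + 74\right)^{2}\right) \left(-294890 + 145374\right) = \left(\frac{1}{-23 - 416 + \sqrt{2} \cdot 4 i \sqrt{26}} \left(-483\right) + 149^{2}\right) \left(-149516\right) = \left(\frac{1}{-23 - 416 + 8 i \sqrt{13}} \left(-483\right) + 22201\right) \left(-149516\right) = \left(\frac{1}{-439 + 8 i \sqrt{13}} \left(-483\right) + 22201\right) \left(-149516\right) = \left(- \frac{483}{-439 + 8 i \sqrt{13}} + 22201\right) \left(-149516\right) = \left(22201 - \frac{483}{-439 + 8 i \sqrt{13}}\right) \left(-149516\right) = -3319404716 + \frac{72216228}{-439 + 8 i \sqrt{13}}$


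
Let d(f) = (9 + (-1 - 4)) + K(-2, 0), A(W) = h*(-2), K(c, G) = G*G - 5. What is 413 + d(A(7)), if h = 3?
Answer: 412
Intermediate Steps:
K(c, G) = -5 + G**2 (K(c, G) = G**2 - 5 = -5 + G**2)
A(W) = -6 (A(W) = 3*(-2) = -6)
d(f) = -1 (d(f) = (9 + (-1 - 4)) + (-5 + 0**2) = (9 - 5) + (-5 + 0) = 4 - 5 = -1)
413 + d(A(7)) = 413 - 1 = 412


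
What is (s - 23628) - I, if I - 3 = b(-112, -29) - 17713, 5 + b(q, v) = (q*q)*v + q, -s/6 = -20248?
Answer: 479463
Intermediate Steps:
s = 121488 (s = -6*(-20248) = 121488)
b(q, v) = -5 + q + v*q**2 (b(q, v) = -5 + ((q*q)*v + q) = -5 + (q**2*v + q) = -5 + (v*q**2 + q) = -5 + (q + v*q**2) = -5 + q + v*q**2)
I = -381603 (I = 3 + ((-5 - 112 - 29*(-112)**2) - 17713) = 3 + ((-5 - 112 - 29*12544) - 17713) = 3 + ((-5 - 112 - 363776) - 17713) = 3 + (-363893 - 17713) = 3 - 381606 = -381603)
(s - 23628) - I = (121488 - 23628) - 1*(-381603) = 97860 + 381603 = 479463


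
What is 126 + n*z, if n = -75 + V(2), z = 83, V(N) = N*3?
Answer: -5601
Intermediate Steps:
V(N) = 3*N
n = -69 (n = -75 + 3*2 = -75 + 6 = -69)
126 + n*z = 126 - 69*83 = 126 - 5727 = -5601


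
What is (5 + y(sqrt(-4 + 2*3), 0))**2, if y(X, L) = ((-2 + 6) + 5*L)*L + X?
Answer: (5 + sqrt(2))**2 ≈ 41.142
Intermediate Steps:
y(X, L) = X + L*(4 + 5*L) (y(X, L) = (4 + 5*L)*L + X = L*(4 + 5*L) + X = X + L*(4 + 5*L))
(5 + y(sqrt(-4 + 2*3), 0))**2 = (5 + (sqrt(-4 + 2*3) + 4*0 + 5*0**2))**2 = (5 + (sqrt(-4 + 6) + 0 + 5*0))**2 = (5 + (sqrt(2) + 0 + 0))**2 = (5 + sqrt(2))**2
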